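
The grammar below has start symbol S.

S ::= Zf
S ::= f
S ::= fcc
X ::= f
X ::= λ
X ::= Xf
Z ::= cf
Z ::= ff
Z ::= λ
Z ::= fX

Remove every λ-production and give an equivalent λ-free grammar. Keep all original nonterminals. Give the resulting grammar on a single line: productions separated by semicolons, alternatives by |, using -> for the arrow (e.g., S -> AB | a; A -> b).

Nullable set: {X, Z}.
S -> Zf: Z nullable, giving Zf | f.
Drop X -> λ.
X -> Xf: X nullable, giving Xf | f.
Drop Z -> λ.
Z -> fX: X nullable, giving f | fX.
Unchanged (no nullable symbols): S -> f; S -> fcc; X -> f; Z -> cf; Z -> ff.

S -> f | Zf | fcc; X -> f | Xf; Z -> f | cf | fX | ff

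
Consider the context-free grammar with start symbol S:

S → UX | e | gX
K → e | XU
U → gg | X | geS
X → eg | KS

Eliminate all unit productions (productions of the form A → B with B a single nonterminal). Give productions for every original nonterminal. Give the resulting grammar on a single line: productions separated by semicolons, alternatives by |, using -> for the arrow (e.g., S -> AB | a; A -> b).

Unit productions: U->X.
Unit pairs (A ⇒* B via units): (U,X).
S: inherits non-unit rules of {S} → UX | e | gX.
K: inherits non-unit rules of {K} → XU | e.
U: inherits non-unit rules of {U, X} → KS | eg | geS | gg.
X: inherits non-unit rules of {X} → KS | eg.

S -> e | UX | gX; K -> e | XU; U -> KS | eg | gg | geS; X -> KS | eg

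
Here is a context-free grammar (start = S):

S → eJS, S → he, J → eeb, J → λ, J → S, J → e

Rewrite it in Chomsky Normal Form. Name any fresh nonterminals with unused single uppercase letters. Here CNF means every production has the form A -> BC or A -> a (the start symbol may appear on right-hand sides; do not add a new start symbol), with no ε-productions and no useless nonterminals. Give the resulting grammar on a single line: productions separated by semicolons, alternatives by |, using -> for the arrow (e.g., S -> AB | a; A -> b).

S -> AF | AS | CA; A -> e; B -> b; C -> h; D -> AB; E -> JS; F -> JS; J -> e | AD | AE | AS | CA

Nullable: {J}; after ε-elimination: S -> eS | he | eJS; J -> S | e | eeb.
After unit-elimination: S -> eS | he | eJS; J -> e | eS | he | eJS | eeb.
TERM: introduce B -> b, A -> e, C -> h and substitute in every rule of length ≥2.
BIN: J -> AAB becomes J -> AD, D -> AB; J -> AJS becomes J -> AE, E -> JS; S -> AJS becomes S -> AF, F -> JS.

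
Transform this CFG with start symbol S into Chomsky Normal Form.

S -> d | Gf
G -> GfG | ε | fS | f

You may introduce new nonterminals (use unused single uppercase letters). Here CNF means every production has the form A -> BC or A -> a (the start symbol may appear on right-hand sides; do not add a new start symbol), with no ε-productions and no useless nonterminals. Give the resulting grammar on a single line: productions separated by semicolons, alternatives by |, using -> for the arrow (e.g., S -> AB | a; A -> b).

S -> d | f | GA; A -> f; B -> AG; G -> f | AG | AS | GA | GB

Nullable: {G}; after ε-elimination: S -> d | f | Gf; G -> f | Gf | fG | fS | GfG.
No unit productions to eliminate.
TERM: introduce A -> f and substitute in every rule of length ≥2.
BIN: G -> GAG becomes G -> GB, B -> AG.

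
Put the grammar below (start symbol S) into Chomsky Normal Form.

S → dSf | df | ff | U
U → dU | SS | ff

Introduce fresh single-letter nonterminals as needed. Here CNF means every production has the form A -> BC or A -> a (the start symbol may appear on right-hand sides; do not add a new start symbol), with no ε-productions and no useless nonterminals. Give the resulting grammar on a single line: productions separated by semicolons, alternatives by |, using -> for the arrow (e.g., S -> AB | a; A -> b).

S -> AB | AC | AU | BB | SS; A -> d; B -> f; C -> SB; U -> AU | BB | SS

No ε-productions.
After unit-elimination: S -> SS | dU | df | ff | dSf; U -> SS | dU | ff.
TERM: introduce A -> d, B -> f and substitute in every rule of length ≥2.
BIN: S -> ASB becomes S -> AC, C -> SB.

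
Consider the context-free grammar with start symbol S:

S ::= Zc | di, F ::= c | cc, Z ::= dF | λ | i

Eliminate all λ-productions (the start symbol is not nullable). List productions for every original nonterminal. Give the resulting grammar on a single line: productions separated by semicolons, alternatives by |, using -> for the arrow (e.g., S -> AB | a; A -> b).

Nullable set: {Z}.
S -> Zc: Z nullable, giving Zc | c.
Drop Z -> λ.
Unchanged (no nullable symbols): S -> di; F -> c; F -> cc; Z -> dF; Z -> i.

S -> c | Zc | di; F -> c | cc; Z -> i | dF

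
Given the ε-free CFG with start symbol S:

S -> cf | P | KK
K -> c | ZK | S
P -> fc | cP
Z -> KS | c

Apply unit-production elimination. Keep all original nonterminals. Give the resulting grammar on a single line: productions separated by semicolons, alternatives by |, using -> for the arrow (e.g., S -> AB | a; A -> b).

S -> KK | cP | cf | fc; K -> c | KK | ZK | cP | cf | fc; P -> cP | fc; Z -> c | KS

Unit productions: K->S, S->P.
Unit pairs (A ⇒* B via units): (K,P), (K,S), (S,P).
S: inherits non-unit rules of {P, S} → KK | cP | cf | fc.
K: inherits non-unit rules of {K, P, S} → KK | ZK | c | cP | cf | fc.
P: inherits non-unit rules of {P} → cP | fc.
Z: inherits non-unit rules of {Z} → KS | c.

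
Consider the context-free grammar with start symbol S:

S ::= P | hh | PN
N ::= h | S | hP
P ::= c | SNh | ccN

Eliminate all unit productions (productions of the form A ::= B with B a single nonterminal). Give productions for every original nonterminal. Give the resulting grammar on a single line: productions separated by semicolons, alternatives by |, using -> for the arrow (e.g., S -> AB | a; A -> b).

S -> c | PN | hh | SNh | ccN; N -> c | h | PN | hP | hh | SNh | ccN; P -> c | SNh | ccN

Unit productions: N->S, S->P.
Unit pairs (A ⇒* B via units): (N,P), (N,S), (S,P).
S: inherits non-unit rules of {P, S} → PN | SNh | c | ccN | hh.
N: inherits non-unit rules of {N, P, S} → PN | SNh | c | ccN | h | hP | hh.
P: inherits non-unit rules of {P} → SNh | c | ccN.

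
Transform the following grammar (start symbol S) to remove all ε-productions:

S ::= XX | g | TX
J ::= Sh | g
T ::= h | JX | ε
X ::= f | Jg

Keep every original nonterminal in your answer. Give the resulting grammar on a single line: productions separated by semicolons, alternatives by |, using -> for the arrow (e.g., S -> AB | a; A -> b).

Nullable set: {T}.
S -> TX: T nullable, giving TX | X.
Drop T -> ε.
Unchanged (no nullable symbols): S -> XX; S -> g; J -> Sh; J -> g; T -> JX; T -> h; X -> Jg; X -> f.

S -> X | g | TX | XX; J -> g | Sh; T -> h | JX; X -> f | Jg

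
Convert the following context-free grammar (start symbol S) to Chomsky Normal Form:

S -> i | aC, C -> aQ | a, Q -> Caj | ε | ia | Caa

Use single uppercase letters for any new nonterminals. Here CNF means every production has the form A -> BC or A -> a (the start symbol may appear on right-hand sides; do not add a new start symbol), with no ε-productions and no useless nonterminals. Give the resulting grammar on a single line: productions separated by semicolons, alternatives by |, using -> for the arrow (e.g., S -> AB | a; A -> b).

S -> i | AC; A -> a; B -> j; C -> a | AQ; D -> i; E -> AA; F -> AB; Q -> CE | CF | DA

Nullable: {Q}; after ε-elimination: S -> i | aC; C -> a | aQ; Q -> ia | Caa | Caj.
No unit productions to eliminate.
TERM: introduce A -> a, D -> i, B -> j and substitute in every rule of length ≥2.
BIN: Q -> CAA becomes Q -> CE, E -> AA; Q -> CAB becomes Q -> CF, F -> AB.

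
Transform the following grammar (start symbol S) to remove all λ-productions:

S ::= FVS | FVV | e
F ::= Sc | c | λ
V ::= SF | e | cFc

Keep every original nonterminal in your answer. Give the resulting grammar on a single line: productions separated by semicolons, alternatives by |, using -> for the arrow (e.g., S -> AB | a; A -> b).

S -> e | VS | VV | FVS | FVV; F -> c | Sc; V -> S | e | SF | cc | cFc

Nullable set: {F}.
S -> FVS: F nullable, giving FVS | VS.
S -> FVV: F nullable, giving FVV | VV.
Drop F -> λ.
V -> SF: F nullable, giving S | SF.
V -> cFc: F nullable, giving cFc | cc.
Unchanged (no nullable symbols): S -> e; F -> Sc; F -> c; V -> e.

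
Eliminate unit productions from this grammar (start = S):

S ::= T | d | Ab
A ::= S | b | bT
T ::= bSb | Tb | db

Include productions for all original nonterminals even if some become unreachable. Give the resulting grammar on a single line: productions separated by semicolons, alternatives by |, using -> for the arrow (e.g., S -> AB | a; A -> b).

S -> d | Ab | Tb | db | bSb; A -> b | d | Ab | Tb | bT | db | bSb; T -> Tb | db | bSb

Unit productions: A->S, S->T.
Unit pairs (A ⇒* B via units): (A,S), (A,T), (S,T).
S: inherits non-unit rules of {S, T} → Ab | Tb | bSb | d | db.
A: inherits non-unit rules of {A, S, T} → Ab | Tb | b | bSb | bT | d | db.
T: inherits non-unit rules of {T} → Tb | bSb | db.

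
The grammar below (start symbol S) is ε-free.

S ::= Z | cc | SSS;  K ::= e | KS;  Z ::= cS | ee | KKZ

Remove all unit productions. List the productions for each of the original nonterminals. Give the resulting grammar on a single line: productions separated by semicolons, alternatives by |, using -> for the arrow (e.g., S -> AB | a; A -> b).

Unit productions: S->Z.
Unit pairs (A ⇒* B via units): (S,Z).
S: inherits non-unit rules of {S, Z} → KKZ | SSS | cS | cc | ee.
K: inherits non-unit rules of {K} → KS | e.
Z: inherits non-unit rules of {Z} → KKZ | cS | ee.

S -> cS | cc | ee | KKZ | SSS; K -> e | KS; Z -> cS | ee | KKZ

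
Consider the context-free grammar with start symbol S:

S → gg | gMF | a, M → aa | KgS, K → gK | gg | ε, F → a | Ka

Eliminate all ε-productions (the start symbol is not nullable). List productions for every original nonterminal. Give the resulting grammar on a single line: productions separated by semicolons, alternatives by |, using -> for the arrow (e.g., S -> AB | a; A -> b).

S -> a | gg | gMF; F -> a | Ka; K -> g | gK | gg; M -> aa | gS | KgS

Nullable set: {K}.
F -> Ka: K nullable, giving Ka | a.
Drop K -> ε.
K -> gK: K nullable, giving g | gK.
M -> KgS: K nullable, giving KgS | gS.
Unchanged (no nullable symbols): S -> a; S -> gMF; S -> gg; F -> a; K -> gg; M -> aa.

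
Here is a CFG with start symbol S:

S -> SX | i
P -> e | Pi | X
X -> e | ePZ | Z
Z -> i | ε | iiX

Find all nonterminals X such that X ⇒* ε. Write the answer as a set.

Directly nullable (have an ε-rule): {Z}.
X is nullable via X -> Z (every symbol on the right is already known nullable).
P is nullable via P -> X (every symbol on the right is already known nullable).
Not nullable: S — each has a terminal in every rule's right-hand side or depends on a non-nullable symbol.

{P, X, Z}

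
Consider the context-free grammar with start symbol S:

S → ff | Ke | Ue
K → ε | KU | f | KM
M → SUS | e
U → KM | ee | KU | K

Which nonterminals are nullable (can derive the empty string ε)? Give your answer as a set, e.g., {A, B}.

{K, U}

Directly nullable (have an ε-rule): {K}.
U is nullable via U -> K (every symbol on the right is already known nullable).
Not nullable: M, S — each has a terminal in every rule's right-hand side or depends on a non-nullable symbol.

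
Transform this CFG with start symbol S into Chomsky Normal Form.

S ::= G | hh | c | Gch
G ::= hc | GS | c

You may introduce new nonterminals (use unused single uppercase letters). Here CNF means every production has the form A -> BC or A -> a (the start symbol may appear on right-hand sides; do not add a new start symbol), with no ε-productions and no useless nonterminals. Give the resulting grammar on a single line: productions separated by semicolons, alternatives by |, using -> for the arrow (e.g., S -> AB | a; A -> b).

S -> c | AA | AB | GC | GS; A -> h; B -> c; C -> BA; G -> c | AB | GS

No ε-productions.
After unit-elimination: S -> c | GS | hc | hh | Gch; G -> c | GS | hc.
TERM: introduce B -> c, A -> h and substitute in every rule of length ≥2.
BIN: S -> GBA becomes S -> GC, C -> BA.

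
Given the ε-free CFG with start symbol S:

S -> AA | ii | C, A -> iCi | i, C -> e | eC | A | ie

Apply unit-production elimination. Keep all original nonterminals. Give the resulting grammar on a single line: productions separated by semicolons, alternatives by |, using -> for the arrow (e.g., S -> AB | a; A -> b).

S -> e | i | AA | eC | ie | ii | iCi; A -> i | iCi; C -> e | i | eC | ie | iCi

Unit productions: C->A, S->C.
Unit pairs (A ⇒* B via units): (C,A), (S,A), (S,C).
S: inherits non-unit rules of {A, C, S} → AA | e | eC | i | iCi | ie | ii.
A: inherits non-unit rules of {A} → i | iCi.
C: inherits non-unit rules of {A, C} → e | eC | i | iCi | ie.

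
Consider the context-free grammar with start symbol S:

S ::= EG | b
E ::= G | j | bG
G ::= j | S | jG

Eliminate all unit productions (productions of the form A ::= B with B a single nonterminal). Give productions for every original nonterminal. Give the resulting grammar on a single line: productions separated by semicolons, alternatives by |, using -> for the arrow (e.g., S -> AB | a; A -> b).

Unit productions: E->G, G->S.
Unit pairs (A ⇒* B via units): (E,G), (E,S), (G,S).
S: inherits non-unit rules of {S} → EG | b.
E: inherits non-unit rules of {E, G, S} → EG | b | bG | j | jG.
G: inherits non-unit rules of {G, S} → EG | b | j | jG.

S -> b | EG; E -> b | j | EG | bG | jG; G -> b | j | EG | jG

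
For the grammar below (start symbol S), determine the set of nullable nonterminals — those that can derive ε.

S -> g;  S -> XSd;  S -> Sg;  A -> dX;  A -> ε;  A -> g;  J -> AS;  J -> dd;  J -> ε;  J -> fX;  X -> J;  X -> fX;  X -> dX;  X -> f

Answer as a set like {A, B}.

Directly nullable (have an ε-rule): {A, J}.
X is nullable via X -> J (every symbol on the right is already known nullable).
Not nullable: S — each has a terminal in every rule's right-hand side or depends on a non-nullable symbol.

{A, J, X}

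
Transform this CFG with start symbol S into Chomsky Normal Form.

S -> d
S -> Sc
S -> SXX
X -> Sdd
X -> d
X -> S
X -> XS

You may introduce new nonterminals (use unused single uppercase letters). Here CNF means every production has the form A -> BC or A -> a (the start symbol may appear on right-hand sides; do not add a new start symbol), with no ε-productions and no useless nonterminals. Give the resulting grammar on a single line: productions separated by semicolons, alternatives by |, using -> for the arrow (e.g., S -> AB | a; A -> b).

No ε-productions.
After unit-elimination: S -> d | Sc | SXX; X -> d | Sc | XS | SXX | Sdd.
TERM: introduce A -> c, B -> d and substitute in every rule of length ≥2.
BIN: S -> SXX becomes S -> SC, C -> XX; X -> SBB becomes X -> SD, D -> BB; X -> SXX becomes X -> SE, E -> XX.

S -> d | SA | SC; A -> c; B -> d; C -> XX; D -> BB; E -> XX; X -> d | SA | SD | SE | XS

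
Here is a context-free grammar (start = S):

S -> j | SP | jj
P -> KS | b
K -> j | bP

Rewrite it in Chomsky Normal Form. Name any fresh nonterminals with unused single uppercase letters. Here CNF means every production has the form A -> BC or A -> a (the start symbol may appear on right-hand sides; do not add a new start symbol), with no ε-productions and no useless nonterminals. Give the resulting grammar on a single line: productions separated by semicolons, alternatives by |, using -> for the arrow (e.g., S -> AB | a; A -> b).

S -> j | BB | SP; A -> b; B -> j; K -> j | AP; P -> b | KS

No ε-productions.
No unit productions to eliminate.
TERM: introduce A -> b, B -> j and substitute in every rule of length ≥2.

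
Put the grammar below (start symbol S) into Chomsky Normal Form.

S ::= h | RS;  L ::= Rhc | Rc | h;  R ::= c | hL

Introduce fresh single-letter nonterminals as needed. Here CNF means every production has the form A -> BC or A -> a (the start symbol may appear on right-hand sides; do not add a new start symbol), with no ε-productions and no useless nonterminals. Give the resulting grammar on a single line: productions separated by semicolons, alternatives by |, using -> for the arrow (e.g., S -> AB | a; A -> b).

No ε-productions.
No unit productions to eliminate.
TERM: introduce A -> c, B -> h and substitute in every rule of length ≥2.
BIN: L -> RBA becomes L -> RC, C -> BA.

S -> h | RS; A -> c; B -> h; C -> BA; L -> h | RA | RC; R -> c | BL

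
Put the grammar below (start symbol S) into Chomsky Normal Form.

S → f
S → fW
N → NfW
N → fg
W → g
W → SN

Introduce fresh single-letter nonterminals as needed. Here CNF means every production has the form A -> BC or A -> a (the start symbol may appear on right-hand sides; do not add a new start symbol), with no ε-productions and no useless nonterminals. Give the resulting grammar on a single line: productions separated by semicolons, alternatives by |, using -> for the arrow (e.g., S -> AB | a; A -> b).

No ε-productions.
No unit productions to eliminate.
TERM: introduce A -> f, B -> g and substitute in every rule of length ≥2.
BIN: N -> NAW becomes N -> NC, C -> AW.

S -> f | AW; A -> f; B -> g; C -> AW; N -> AB | NC; W -> g | SN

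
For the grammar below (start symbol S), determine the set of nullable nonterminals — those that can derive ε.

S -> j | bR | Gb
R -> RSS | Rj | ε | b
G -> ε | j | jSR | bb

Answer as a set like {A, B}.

{G, R}

Directly nullable (have an ε-rule): {G, R}.
Not nullable: S — each has a terminal in every rule's right-hand side or depends on a non-nullable symbol.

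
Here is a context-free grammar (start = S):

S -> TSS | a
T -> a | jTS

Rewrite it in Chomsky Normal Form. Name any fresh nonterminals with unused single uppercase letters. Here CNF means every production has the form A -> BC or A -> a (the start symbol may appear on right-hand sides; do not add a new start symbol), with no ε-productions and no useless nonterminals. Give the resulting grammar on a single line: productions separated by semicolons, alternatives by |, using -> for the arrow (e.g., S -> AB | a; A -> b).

S -> a | TB; A -> j; B -> SS; C -> TS; T -> a | AC

No ε-productions.
No unit productions to eliminate.
TERM: introduce A -> j and substitute in every rule of length ≥2.
BIN: S -> TSS becomes S -> TB, B -> SS; T -> ATS becomes T -> AC, C -> TS.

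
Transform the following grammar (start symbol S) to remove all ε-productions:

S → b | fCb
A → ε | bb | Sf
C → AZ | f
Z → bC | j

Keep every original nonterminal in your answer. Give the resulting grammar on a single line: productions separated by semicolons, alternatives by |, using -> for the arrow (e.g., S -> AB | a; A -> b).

S -> b | fCb; A -> Sf | bb; C -> Z | f | AZ; Z -> j | bC

Nullable set: {A}.
Drop A -> ε.
C -> AZ: A nullable, giving AZ | Z.
Unchanged (no nullable symbols): S -> b; S -> fCb; A -> Sf; A -> bb; C -> f; Z -> bC; Z -> j.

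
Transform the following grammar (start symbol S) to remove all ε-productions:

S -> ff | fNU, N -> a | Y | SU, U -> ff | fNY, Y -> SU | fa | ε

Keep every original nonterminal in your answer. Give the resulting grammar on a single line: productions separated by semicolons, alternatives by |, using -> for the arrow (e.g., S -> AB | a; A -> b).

Nullable set: {N, Y}.
S -> fNU: N nullable, giving fNU | fU.
N -> Y: Y nullable, giving Y.
U -> fNY: N, Y nullable, giving f | fN | fNY | fY.
Drop Y -> ε.
Unchanged (no nullable symbols): S -> ff; N -> SU; N -> a; U -> ff; Y -> SU; Y -> fa.

S -> fU | ff | fNU; N -> Y | a | SU; U -> f | fN | fY | ff | fNY; Y -> SU | fa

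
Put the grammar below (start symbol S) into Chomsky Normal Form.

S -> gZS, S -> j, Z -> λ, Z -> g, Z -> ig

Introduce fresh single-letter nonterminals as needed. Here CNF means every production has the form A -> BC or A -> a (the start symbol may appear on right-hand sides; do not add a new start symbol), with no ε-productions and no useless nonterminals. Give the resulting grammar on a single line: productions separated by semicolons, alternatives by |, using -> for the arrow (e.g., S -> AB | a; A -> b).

Nullable: {Z}; after ε-elimination: S -> j | gS | gZS; Z -> g | ig.
No unit productions to eliminate.
TERM: introduce A -> g, B -> i and substitute in every rule of length ≥2.
BIN: S -> AZS becomes S -> AC, C -> ZS.

S -> j | AC | AS; A -> g; B -> i; C -> ZS; Z -> g | BA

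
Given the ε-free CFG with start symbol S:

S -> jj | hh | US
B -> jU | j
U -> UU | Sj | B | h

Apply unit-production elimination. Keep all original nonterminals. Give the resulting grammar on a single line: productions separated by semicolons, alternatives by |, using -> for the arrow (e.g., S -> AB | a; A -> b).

Unit productions: U->B.
Unit pairs (A ⇒* B via units): (U,B).
S: inherits non-unit rules of {S} → US | hh | jj.
B: inherits non-unit rules of {B} → j | jU.
U: inherits non-unit rules of {B, U} → Sj | UU | h | j | jU.

S -> US | hh | jj; B -> j | jU; U -> h | j | Sj | UU | jU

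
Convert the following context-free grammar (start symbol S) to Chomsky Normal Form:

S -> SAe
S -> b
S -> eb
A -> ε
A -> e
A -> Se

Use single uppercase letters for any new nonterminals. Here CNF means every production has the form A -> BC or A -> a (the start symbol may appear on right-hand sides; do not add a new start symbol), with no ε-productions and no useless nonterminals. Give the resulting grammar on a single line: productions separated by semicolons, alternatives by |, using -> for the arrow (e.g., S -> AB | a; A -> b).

Nullable: {A}; after ε-elimination: S -> b | Se | eb | SAe; A -> e | Se.
No unit productions to eliminate.
TERM: introduce C -> b, B -> e and substitute in every rule of length ≥2.
BIN: S -> SAB becomes S -> SD, D -> AB.

S -> b | BC | SB | SD; A -> e | SB; B -> e; C -> b; D -> AB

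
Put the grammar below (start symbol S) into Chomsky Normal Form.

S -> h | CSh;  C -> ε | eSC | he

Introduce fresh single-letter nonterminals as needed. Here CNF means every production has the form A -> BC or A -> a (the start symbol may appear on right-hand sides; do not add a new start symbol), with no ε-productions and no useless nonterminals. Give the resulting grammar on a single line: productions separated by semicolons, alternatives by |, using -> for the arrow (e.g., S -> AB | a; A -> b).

Nullable: {C}; after ε-elimination: S -> h | Sh | CSh; C -> eS | he | eSC.
No unit productions to eliminate.
TERM: introduce A -> e, B -> h and substitute in every rule of length ≥2.
BIN: C -> ASC becomes C -> AD, D -> SC; S -> CSB becomes S -> CE, E -> SB.

S -> h | CE | SB; A -> e; B -> h; C -> AD | AS | BA; D -> SC; E -> SB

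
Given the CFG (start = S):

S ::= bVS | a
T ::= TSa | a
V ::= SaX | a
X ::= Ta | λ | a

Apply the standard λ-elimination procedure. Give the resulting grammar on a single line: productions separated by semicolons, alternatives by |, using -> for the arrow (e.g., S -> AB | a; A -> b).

S -> a | bVS; T -> a | TSa; V -> a | Sa | SaX; X -> a | Ta

Nullable set: {X}.
V -> SaX: X nullable, giving Sa | SaX.
Drop X -> λ.
Unchanged (no nullable symbols): S -> a; S -> bVS; T -> TSa; T -> a; V -> a; X -> Ta; X -> a.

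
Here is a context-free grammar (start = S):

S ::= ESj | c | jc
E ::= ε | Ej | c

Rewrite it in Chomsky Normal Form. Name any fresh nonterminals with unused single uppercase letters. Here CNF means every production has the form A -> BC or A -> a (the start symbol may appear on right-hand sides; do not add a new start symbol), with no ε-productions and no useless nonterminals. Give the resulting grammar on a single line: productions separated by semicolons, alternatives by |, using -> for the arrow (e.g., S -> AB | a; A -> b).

S -> c | AB | EC | SA; A -> j; B -> c; C -> SA; E -> c | j | EA

Nullable: {E}; after ε-elimination: S -> c | Sj | jc | ESj; E -> c | j | Ej.
No unit productions to eliminate.
TERM: introduce B -> c, A -> j and substitute in every rule of length ≥2.
BIN: S -> ESA becomes S -> EC, C -> SA.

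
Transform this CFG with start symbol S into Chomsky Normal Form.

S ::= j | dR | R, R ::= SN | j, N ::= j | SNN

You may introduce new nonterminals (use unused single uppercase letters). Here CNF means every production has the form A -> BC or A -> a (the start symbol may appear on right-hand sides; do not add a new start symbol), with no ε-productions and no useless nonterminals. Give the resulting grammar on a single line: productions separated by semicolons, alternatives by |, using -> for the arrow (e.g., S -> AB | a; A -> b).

No ε-productions.
After unit-elimination: S -> j | SN | dR; N -> j | SNN; R -> j | SN.
TERM: introduce A -> d and substitute in every rule of length ≥2.
BIN: N -> SNN becomes N -> SB, B -> NN.

S -> j | AR | SN; A -> d; B -> NN; N -> j | SB; R -> j | SN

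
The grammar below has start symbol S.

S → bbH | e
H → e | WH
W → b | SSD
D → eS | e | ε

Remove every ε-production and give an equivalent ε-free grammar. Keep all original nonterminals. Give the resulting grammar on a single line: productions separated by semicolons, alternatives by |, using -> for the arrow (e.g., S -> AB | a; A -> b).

S -> e | bbH; D -> e | eS; H -> e | WH; W -> b | SS | SSD

Nullable set: {D}.
Drop D -> ε.
W -> SSD: D nullable, giving SS | SSD.
Unchanged (no nullable symbols): S -> bbH; S -> e; D -> e; D -> eS; H -> WH; H -> e; W -> b.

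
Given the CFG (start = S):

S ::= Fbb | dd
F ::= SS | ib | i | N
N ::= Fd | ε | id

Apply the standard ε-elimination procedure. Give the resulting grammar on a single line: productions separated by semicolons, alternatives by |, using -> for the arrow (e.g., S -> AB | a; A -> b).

S -> bb | dd | Fbb; F -> N | i | SS | ib; N -> d | Fd | id

Nullable set: {F, N}.
S -> Fbb: F nullable, giving Fbb | bb.
F -> N: N nullable, giving N.
Drop N -> ε.
N -> Fd: F nullable, giving Fd | d.
Unchanged (no nullable symbols): S -> dd; F -> SS; F -> i; F -> ib; N -> id.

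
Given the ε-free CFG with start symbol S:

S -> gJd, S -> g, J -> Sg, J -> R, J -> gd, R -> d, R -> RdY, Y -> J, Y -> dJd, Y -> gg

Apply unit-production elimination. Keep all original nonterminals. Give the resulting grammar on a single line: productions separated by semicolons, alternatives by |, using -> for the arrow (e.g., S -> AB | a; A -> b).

Unit productions: J->R, Y->J.
Unit pairs (A ⇒* B via units): (J,R), (Y,J), (Y,R).
S: inherits non-unit rules of {S} → g | gJd.
J: inherits non-unit rules of {J, R} → RdY | Sg | d | gd.
R: inherits non-unit rules of {R} → RdY | d.
Y: inherits non-unit rules of {J, R, Y} → RdY | Sg | d | dJd | gd | gg.

S -> g | gJd; J -> d | Sg | gd | RdY; R -> d | RdY; Y -> d | Sg | gd | gg | RdY | dJd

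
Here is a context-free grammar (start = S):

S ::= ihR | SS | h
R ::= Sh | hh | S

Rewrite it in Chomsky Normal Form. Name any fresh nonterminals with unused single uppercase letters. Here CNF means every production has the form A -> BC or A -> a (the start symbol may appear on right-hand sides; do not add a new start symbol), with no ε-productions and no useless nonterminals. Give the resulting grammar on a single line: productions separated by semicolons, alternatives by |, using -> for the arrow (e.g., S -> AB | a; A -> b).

No ε-productions.
After unit-elimination: S -> h | SS | ihR; R -> h | SS | Sh | hh | ihR.
TERM: introduce A -> h, B -> i and substitute in every rule of length ≥2.
BIN: R -> BAR becomes R -> BC, C -> AR; S -> BAR becomes S -> BD, D -> AR.

S -> h | BD | SS; A -> h; B -> i; C -> AR; D -> AR; R -> h | AA | BC | SA | SS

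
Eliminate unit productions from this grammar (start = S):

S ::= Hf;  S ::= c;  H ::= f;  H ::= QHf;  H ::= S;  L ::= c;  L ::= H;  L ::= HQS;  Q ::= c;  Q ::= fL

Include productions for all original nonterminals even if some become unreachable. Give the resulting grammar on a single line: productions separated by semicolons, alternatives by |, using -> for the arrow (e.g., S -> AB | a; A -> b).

Unit productions: H->S, L->H.
Unit pairs (A ⇒* B via units): (H,S), (L,H), (L,S).
S: inherits non-unit rules of {S} → Hf | c.
H: inherits non-unit rules of {H, S} → Hf | QHf | c | f.
L: inherits non-unit rules of {H, L, S} → HQS | Hf | QHf | c | f.
Q: inherits non-unit rules of {Q} → c | fL.

S -> c | Hf; H -> c | f | Hf | QHf; L -> c | f | Hf | HQS | QHf; Q -> c | fL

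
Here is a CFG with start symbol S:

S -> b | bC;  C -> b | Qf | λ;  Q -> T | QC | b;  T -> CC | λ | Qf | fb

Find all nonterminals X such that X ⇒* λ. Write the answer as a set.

Directly nullable (have an ε-rule): {C, T}.
Q is nullable via Q -> T (every symbol on the right is already known nullable).
Not nullable: S — each has a terminal in every rule's right-hand side or depends on a non-nullable symbol.

{C, Q, T}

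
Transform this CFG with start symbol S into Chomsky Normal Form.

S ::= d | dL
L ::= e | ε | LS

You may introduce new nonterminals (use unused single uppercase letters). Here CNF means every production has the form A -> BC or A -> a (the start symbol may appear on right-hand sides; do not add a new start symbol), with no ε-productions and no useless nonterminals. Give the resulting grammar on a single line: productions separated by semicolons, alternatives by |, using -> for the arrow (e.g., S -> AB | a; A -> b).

S -> d | AL; A -> d; L -> d | e | AL | LS

Nullable: {L}; after ε-elimination: S -> d | dL; L -> S | e | LS.
After unit-elimination: S -> d | dL; L -> d | e | LS | dL.
TERM: introduce A -> d and substitute in every rule of length ≥2.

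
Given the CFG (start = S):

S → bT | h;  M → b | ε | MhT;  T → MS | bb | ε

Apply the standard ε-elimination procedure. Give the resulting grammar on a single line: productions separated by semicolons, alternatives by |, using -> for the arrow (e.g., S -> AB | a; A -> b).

Nullable set: {M, T}.
S -> bT: T nullable, giving b | bT.
Drop M -> ε.
M -> MhT: M, T nullable, giving Mh | MhT | h | hT.
Drop T -> ε.
T -> MS: M nullable, giving MS | S.
Unchanged (no nullable symbols): S -> h; M -> b; T -> bb.

S -> b | h | bT; M -> b | h | Mh | hT | MhT; T -> S | MS | bb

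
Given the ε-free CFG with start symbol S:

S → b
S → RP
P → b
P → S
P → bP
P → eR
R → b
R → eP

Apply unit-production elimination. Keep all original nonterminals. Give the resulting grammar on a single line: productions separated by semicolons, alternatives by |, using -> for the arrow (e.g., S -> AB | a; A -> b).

Unit productions: P->S.
Unit pairs (A ⇒* B via units): (P,S).
S: inherits non-unit rules of {S} → RP | b.
P: inherits non-unit rules of {P, S} → RP | b | bP | eR.
R: inherits non-unit rules of {R} → b | eP.

S -> b | RP; P -> b | RP | bP | eR; R -> b | eP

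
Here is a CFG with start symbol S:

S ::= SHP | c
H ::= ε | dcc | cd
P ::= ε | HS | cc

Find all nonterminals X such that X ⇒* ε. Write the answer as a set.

{H, P}

Directly nullable (have an ε-rule): {H, P}.
Not nullable: S — each has a terminal in every rule's right-hand side or depends on a non-nullable symbol.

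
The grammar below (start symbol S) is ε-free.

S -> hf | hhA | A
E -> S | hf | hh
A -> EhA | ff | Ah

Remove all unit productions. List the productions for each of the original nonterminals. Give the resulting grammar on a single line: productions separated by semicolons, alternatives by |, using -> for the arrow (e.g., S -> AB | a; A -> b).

Unit productions: E->S, S->A.
Unit pairs (A ⇒* B via units): (E,A), (E,S), (S,A).
S: inherits non-unit rules of {A, S} → Ah | EhA | ff | hf | hhA.
A: inherits non-unit rules of {A} → Ah | EhA | ff.
E: inherits non-unit rules of {A, E, S} → Ah | EhA | ff | hf | hh | hhA.

S -> Ah | ff | hf | EhA | hhA; A -> Ah | ff | EhA; E -> Ah | ff | hf | hh | EhA | hhA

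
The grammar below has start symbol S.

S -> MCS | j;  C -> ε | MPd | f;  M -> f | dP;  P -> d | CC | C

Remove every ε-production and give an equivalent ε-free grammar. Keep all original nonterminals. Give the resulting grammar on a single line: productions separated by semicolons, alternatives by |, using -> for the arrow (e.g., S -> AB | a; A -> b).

S -> j | MS | MCS; C -> f | Md | MPd; M -> d | f | dP; P -> C | d | CC

Nullable set: {C, P}.
S -> MCS: C nullable, giving MCS | MS.
Drop C -> ε.
C -> MPd: P nullable, giving MPd | Md.
M -> dP: P nullable, giving d | dP.
P -> C: C nullable, giving C.
P -> CC: C, C nullable, giving C | CC.
Unchanged (no nullable symbols): S -> j; C -> f; M -> f; P -> d.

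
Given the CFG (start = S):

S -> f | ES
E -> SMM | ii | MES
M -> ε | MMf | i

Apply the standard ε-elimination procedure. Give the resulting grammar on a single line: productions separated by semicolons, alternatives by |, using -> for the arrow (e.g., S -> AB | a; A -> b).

Nullable set: {M}.
E -> MES: M nullable, giving ES | MES.
E -> SMM: M, M nullable, giving S | SM | SMM.
Drop M -> ε.
M -> MMf: M, M nullable, giving MMf | Mf | f.
Unchanged (no nullable symbols): S -> ES; S -> f; E -> ii; M -> i.

S -> f | ES; E -> S | ES | SM | ii | MES | SMM; M -> f | i | Mf | MMf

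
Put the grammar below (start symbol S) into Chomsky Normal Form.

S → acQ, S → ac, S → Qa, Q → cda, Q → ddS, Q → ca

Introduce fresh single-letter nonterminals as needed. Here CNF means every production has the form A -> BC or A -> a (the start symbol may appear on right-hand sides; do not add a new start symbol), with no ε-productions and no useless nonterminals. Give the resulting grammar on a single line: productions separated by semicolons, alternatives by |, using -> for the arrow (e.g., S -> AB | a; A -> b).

No ε-productions.
No unit productions to eliminate.
TERM: introduce B -> a, A -> c, C -> d and substitute in every rule of length ≥2.
BIN: Q -> ACB becomes Q -> AD, D -> CB; Q -> CCS becomes Q -> CE, E -> CS; S -> BAQ becomes S -> BF, F -> AQ.

S -> BA | BF | QB; A -> c; B -> a; C -> d; D -> CB; E -> CS; F -> AQ; Q -> AB | AD | CE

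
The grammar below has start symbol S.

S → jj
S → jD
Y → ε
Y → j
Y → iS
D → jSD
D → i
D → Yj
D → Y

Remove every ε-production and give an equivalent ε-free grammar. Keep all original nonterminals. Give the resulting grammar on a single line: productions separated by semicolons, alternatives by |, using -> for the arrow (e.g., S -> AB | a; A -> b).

S -> j | jD | jj; D -> Y | i | j | Yj | jS | jSD; Y -> j | iS

Nullable set: {D, Y}.
S -> jD: D nullable, giving j | jD.
D -> Y: Y nullable, giving Y.
D -> Yj: Y nullable, giving Yj | j.
D -> jSD: D nullable, giving jS | jSD.
Drop Y -> ε.
Unchanged (no nullable symbols): S -> jj; D -> i; Y -> iS; Y -> j.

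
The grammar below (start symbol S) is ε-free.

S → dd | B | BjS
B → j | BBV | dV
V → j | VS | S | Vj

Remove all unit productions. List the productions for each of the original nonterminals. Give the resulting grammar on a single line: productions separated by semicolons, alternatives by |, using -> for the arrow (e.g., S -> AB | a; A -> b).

Unit productions: S->B, V->S.
Unit pairs (A ⇒* B via units): (S,B), (V,B), (V,S).
S: inherits non-unit rules of {B, S} → BBV | BjS | dV | dd | j.
B: inherits non-unit rules of {B} → BBV | dV | j.
V: inherits non-unit rules of {B, S, V} → BBV | BjS | VS | Vj | dV | dd | j.

S -> j | dV | dd | BBV | BjS; B -> j | dV | BBV; V -> j | VS | Vj | dV | dd | BBV | BjS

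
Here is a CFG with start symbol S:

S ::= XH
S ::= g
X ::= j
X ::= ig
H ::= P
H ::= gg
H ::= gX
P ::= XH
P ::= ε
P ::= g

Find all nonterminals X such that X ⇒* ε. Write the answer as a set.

{H, P}

Directly nullable (have an ε-rule): {P}.
H is nullable via H -> P (every symbol on the right is already known nullable).
Not nullable: S, X — each has a terminal in every rule's right-hand side or depends on a non-nullable symbol.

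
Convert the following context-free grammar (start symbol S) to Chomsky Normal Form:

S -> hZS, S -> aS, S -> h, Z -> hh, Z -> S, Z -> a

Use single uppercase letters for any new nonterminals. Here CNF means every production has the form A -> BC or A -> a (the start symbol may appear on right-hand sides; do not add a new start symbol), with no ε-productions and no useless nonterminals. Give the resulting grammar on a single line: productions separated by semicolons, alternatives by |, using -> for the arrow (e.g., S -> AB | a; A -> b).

S -> h | AS | BC; A -> a; B -> h; C -> ZS; D -> ZS; Z -> a | h | AS | BB | BD

No ε-productions.
After unit-elimination: S -> h | aS | hZS; Z -> a | h | aS | hh | hZS.
TERM: introduce A -> a, B -> h and substitute in every rule of length ≥2.
BIN: S -> BZS becomes S -> BC, C -> ZS; Z -> BZS becomes Z -> BD, D -> ZS.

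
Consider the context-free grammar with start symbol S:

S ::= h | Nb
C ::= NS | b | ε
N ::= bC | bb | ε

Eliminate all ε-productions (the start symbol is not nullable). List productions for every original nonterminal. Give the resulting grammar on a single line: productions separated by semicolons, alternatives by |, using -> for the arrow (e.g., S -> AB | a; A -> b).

S -> b | h | Nb; C -> S | b | NS; N -> b | bC | bb

Nullable set: {C, N}.
S -> Nb: N nullable, giving Nb | b.
Drop C -> ε.
C -> NS: N nullable, giving NS | S.
Drop N -> ε.
N -> bC: C nullable, giving b | bC.
Unchanged (no nullable symbols): S -> h; C -> b; N -> bb.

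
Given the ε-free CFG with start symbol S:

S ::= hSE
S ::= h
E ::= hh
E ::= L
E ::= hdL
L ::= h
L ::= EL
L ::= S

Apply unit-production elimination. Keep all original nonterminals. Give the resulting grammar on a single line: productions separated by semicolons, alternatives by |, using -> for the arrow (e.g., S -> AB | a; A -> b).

S -> h | hSE; E -> h | EL | hh | hSE | hdL; L -> h | EL | hSE

Unit productions: E->L, L->S.
Unit pairs (A ⇒* B via units): (E,L), (E,S), (L,S).
S: inherits non-unit rules of {S} → h | hSE.
E: inherits non-unit rules of {E, L, S} → EL | h | hSE | hdL | hh.
L: inherits non-unit rules of {L, S} → EL | h | hSE.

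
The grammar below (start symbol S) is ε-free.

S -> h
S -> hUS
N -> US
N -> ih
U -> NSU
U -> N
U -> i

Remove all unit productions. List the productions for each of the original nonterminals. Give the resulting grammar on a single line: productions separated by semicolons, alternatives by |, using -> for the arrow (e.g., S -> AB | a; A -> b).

S -> h | hUS; N -> US | ih; U -> i | US | ih | NSU

Unit productions: U->N.
Unit pairs (A ⇒* B via units): (U,N).
S: inherits non-unit rules of {S} → h | hUS.
N: inherits non-unit rules of {N} → US | ih.
U: inherits non-unit rules of {N, U} → NSU | US | i | ih.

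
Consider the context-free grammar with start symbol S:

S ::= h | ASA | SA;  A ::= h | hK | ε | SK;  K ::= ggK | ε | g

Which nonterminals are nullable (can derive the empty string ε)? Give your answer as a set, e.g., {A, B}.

{A, K}

Directly nullable (have an ε-rule): {A, K}.
Not nullable: S — each has a terminal in every rule's right-hand side or depends on a non-nullable symbol.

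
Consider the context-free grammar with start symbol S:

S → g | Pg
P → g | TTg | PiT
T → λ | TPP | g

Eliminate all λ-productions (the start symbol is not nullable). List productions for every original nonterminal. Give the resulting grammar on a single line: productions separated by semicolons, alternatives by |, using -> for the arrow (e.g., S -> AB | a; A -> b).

Nullable set: {T}.
P -> PiT: T nullable, giving Pi | PiT.
P -> TTg: T, T nullable, giving TTg | Tg | g.
Drop T -> λ.
T -> TPP: T nullable, giving PP | TPP.
Unchanged (no nullable symbols): S -> Pg; S -> g; P -> g; T -> g.

S -> g | Pg; P -> g | Pi | Tg | PiT | TTg; T -> g | PP | TPP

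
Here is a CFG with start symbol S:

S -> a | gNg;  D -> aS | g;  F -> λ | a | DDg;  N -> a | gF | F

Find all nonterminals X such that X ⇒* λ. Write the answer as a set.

Directly nullable (have an ε-rule): {F}.
N is nullable via N -> F (every symbol on the right is already known nullable).
Not nullable: D, S — each has a terminal in every rule's right-hand side or depends on a non-nullable symbol.

{F, N}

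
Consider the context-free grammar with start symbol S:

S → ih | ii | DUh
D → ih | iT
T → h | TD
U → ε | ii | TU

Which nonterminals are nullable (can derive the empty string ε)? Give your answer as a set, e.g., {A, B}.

Directly nullable (have an ε-rule): {U}.
Not nullable: D, S, T — each has a terminal in every rule's right-hand side or depends on a non-nullable symbol.

{U}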